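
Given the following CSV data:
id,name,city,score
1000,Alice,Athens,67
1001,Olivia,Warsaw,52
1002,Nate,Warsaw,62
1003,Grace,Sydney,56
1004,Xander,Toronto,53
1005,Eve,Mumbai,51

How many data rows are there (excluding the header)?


Counting rows (excluding header):
Header: id,name,city,score
Data rows: 6

ANSWER: 6


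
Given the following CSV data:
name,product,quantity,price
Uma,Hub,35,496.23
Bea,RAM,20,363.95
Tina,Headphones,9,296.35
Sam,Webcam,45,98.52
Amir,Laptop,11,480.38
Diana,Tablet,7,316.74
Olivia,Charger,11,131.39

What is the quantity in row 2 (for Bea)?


Row 2: Bea
Column 'quantity' = 20

ANSWER: 20


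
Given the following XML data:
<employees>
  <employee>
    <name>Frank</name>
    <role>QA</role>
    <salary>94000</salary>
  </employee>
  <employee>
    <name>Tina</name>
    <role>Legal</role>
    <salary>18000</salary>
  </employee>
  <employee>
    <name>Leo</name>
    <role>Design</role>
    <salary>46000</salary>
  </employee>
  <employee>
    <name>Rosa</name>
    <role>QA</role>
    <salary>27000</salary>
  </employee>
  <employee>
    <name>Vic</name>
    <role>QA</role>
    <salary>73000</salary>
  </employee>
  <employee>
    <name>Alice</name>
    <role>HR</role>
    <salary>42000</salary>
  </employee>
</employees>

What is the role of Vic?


Searching for <employee> with <name>Vic</name>
Found at position 5
<role>QA</role>

ANSWER: QA


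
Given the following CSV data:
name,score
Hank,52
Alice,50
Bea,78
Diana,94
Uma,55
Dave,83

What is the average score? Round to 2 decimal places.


Scores: 52, 50, 78, 94, 55, 83
Sum = 412
Count = 6
Average = 412 / 6 = 68.67

ANSWER: 68.67


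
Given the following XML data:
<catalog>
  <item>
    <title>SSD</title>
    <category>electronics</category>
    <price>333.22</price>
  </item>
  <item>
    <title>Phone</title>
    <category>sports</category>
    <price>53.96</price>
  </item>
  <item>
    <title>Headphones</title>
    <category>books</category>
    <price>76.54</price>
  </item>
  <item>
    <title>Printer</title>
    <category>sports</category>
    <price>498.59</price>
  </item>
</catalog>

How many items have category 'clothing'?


Scanning <item> elements for <category>clothing</category>:
Count: 0

ANSWER: 0


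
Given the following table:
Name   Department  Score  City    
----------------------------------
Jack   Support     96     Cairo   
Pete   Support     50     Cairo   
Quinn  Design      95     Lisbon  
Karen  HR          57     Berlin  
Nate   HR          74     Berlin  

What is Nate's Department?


Row 5: Nate
Department = HR

ANSWER: HR


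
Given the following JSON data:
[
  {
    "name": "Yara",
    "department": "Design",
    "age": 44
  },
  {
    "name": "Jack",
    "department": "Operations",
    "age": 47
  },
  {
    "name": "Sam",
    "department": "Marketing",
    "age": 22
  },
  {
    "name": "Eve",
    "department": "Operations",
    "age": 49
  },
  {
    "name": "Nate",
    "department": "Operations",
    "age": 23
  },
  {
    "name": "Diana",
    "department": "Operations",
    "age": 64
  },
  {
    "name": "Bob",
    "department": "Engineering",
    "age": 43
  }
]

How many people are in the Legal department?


Scanning records for department = Legal
  No matches found
Count: 0

ANSWER: 0


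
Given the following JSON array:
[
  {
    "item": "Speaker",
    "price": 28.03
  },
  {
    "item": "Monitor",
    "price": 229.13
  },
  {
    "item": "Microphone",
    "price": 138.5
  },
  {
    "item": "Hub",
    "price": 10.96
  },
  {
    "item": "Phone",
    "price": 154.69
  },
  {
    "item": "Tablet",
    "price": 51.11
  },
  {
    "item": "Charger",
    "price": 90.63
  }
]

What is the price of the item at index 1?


Array index 1 -> Monitor
price = 229.13

ANSWER: 229.13


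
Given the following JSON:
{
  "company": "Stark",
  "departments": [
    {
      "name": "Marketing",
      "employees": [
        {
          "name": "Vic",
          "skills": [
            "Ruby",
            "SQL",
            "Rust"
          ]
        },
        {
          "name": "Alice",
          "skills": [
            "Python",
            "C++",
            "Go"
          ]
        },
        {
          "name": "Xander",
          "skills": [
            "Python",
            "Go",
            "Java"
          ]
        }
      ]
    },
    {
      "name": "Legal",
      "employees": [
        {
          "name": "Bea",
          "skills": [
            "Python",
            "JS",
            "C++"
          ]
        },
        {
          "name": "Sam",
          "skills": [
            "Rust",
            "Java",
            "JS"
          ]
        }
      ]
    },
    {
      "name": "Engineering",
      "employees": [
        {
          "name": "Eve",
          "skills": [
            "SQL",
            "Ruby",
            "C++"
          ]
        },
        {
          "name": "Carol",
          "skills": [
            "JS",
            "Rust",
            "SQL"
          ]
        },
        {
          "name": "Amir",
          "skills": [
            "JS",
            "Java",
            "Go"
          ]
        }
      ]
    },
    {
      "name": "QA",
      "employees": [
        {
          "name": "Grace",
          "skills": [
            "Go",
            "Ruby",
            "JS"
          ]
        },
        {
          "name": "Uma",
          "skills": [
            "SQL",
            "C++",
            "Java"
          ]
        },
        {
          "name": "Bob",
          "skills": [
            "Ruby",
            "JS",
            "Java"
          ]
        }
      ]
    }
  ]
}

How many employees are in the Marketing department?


Path: departments[0].employees
Count: 3

ANSWER: 3


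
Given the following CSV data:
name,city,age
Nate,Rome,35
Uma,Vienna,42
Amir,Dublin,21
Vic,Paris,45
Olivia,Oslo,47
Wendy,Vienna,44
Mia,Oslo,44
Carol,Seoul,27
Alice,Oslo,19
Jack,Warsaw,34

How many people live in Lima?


Scanning city column for 'Lima':
Total matches: 0

ANSWER: 0


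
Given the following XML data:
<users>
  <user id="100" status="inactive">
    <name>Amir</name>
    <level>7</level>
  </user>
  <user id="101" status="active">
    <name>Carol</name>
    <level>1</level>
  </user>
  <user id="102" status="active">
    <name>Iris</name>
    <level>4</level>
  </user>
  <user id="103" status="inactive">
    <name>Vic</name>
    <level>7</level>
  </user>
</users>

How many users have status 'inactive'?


Counting users with status='inactive':
  Amir (id=100) -> MATCH
  Vic (id=103) -> MATCH
Count: 2

ANSWER: 2


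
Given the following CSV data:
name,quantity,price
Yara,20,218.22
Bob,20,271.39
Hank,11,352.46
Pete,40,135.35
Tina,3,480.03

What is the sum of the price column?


Values in 'price' column:
  Row 1: 218.22
  Row 2: 271.39
  Row 3: 352.46
  Row 4: 135.35
  Row 5: 480.03
Sum = 218.22 + 271.39 + 352.46 + 135.35 + 480.03 = 1457.45

ANSWER: 1457.45


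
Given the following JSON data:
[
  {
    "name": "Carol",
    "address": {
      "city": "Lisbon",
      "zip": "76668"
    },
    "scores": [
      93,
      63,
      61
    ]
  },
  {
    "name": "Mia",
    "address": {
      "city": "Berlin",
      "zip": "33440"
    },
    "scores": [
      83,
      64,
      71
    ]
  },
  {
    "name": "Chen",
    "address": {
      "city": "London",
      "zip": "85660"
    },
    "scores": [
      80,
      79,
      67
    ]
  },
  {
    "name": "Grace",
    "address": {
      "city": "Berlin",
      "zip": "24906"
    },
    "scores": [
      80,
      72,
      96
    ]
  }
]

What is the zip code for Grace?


Path: records[3].address.zip
Value: 24906

ANSWER: 24906


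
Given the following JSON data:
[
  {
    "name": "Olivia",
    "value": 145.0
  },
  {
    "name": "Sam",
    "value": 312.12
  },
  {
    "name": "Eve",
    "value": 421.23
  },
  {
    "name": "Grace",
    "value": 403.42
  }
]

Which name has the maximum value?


Comparing values:
  Olivia: 145.0
  Sam: 312.12
  Eve: 421.23
  Grace: 403.42
Maximum: Eve (421.23)

ANSWER: Eve


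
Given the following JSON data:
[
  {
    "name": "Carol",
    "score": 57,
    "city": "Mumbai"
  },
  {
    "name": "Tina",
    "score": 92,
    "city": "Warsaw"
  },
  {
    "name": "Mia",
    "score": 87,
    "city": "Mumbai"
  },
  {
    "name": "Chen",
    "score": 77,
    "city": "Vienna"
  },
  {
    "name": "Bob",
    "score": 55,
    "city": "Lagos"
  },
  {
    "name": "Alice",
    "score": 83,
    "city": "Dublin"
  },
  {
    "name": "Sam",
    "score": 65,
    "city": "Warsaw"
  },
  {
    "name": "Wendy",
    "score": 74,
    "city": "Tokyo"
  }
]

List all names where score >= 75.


Filtering records where score >= 75:
  Carol (score=57) -> no
  Tina (score=92) -> YES
  Mia (score=87) -> YES
  Chen (score=77) -> YES
  Bob (score=55) -> no
  Alice (score=83) -> YES
  Sam (score=65) -> no
  Wendy (score=74) -> no


ANSWER: Tina, Mia, Chen, Alice


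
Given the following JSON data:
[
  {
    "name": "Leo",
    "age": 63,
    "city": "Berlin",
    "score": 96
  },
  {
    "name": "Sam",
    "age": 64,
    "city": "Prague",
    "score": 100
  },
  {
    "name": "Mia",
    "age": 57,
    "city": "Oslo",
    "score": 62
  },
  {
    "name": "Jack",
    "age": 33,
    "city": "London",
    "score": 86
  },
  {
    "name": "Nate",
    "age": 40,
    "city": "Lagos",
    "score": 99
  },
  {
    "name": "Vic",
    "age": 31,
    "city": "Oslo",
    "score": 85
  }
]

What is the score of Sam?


Looking up record where name = Sam
Record index: 1
Field 'score' = 100

ANSWER: 100


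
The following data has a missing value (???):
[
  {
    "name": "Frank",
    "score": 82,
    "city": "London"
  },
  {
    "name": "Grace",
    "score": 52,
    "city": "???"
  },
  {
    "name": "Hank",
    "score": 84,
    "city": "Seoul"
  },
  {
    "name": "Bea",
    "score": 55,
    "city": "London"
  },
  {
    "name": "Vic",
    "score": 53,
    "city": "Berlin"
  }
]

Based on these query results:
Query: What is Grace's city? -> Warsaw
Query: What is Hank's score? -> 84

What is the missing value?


The missing value is Grace's city
From query: Grace's city = Warsaw

ANSWER: Warsaw


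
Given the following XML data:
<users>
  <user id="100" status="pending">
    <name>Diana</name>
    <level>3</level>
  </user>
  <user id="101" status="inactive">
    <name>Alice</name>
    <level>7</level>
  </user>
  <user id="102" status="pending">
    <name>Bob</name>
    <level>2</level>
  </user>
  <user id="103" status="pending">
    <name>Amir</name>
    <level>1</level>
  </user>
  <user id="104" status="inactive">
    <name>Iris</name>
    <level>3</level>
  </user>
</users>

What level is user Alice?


Finding user: Alice
<level>7</level>

ANSWER: 7


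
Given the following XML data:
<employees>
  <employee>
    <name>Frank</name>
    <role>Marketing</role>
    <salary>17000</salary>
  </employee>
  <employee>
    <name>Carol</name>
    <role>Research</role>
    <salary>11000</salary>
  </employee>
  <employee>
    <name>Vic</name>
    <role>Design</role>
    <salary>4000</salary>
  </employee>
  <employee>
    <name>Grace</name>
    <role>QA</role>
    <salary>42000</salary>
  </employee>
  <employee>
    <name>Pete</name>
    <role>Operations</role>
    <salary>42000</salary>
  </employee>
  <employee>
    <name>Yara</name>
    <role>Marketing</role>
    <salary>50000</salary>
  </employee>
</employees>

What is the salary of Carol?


Searching for <employee> with <name>Carol</name>
Found at position 2
<salary>11000</salary>

ANSWER: 11000


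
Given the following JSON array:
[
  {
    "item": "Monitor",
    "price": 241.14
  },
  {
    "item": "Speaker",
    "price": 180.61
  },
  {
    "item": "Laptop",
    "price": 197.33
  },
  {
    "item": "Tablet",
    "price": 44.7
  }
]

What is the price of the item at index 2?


Array index 2 -> Laptop
price = 197.33

ANSWER: 197.33


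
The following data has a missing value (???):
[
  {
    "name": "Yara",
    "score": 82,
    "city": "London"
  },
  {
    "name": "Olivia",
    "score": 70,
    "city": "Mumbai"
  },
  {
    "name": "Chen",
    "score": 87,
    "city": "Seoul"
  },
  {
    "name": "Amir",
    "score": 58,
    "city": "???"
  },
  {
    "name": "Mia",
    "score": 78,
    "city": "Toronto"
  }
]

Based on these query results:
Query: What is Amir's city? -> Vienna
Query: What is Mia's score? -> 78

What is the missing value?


The missing value is Amir's city
From query: Amir's city = Vienna

ANSWER: Vienna


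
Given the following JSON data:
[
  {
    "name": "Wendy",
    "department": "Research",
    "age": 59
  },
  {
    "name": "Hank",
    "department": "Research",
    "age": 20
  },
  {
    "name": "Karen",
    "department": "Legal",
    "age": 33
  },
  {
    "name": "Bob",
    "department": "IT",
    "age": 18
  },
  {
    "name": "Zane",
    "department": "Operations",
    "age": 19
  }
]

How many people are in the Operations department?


Scanning records for department = Operations
  Record 4: Zane
Count: 1

ANSWER: 1


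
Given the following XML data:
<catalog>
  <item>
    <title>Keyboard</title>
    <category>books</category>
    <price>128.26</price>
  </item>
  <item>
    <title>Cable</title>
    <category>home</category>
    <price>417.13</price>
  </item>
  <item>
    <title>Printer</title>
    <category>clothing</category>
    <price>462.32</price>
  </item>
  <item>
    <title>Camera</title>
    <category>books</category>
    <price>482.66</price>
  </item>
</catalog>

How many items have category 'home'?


Scanning <item> elements for <category>home</category>:
  Item 2: Cable -> MATCH
Count: 1

ANSWER: 1


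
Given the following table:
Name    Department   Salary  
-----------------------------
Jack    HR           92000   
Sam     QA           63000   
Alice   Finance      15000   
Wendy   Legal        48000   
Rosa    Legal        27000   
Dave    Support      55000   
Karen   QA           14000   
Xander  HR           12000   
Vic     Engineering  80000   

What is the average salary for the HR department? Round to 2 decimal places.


HR department members:
  Jack: 92000
  Xander: 12000
Sum = 104000
Count = 2
Average = 104000 / 2 = 52000.00

ANSWER: 52000.00


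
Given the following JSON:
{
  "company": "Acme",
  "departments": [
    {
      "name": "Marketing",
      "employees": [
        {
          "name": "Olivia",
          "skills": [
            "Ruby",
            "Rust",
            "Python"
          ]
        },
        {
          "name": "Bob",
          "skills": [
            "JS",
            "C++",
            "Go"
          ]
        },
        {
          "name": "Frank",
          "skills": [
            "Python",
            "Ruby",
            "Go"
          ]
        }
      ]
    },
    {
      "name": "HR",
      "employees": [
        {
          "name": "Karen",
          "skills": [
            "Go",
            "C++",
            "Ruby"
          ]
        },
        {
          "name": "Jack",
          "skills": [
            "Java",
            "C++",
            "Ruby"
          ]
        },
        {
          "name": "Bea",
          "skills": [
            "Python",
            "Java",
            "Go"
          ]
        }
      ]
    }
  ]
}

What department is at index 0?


Path: departments[0].name
Value: Marketing

ANSWER: Marketing


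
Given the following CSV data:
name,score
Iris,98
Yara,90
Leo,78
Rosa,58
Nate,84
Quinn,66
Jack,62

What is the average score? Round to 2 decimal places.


Scores: 98, 90, 78, 58, 84, 66, 62
Sum = 536
Count = 7
Average = 536 / 7 = 76.57

ANSWER: 76.57


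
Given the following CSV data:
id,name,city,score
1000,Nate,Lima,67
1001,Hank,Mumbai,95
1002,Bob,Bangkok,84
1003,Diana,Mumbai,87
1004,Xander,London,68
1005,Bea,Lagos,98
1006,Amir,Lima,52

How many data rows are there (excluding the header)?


Counting rows (excluding header):
Header: id,name,city,score
Data rows: 7

ANSWER: 7


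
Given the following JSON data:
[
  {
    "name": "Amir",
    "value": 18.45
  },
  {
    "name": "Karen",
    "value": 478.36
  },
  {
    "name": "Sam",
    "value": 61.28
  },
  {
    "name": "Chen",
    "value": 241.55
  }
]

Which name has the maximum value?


Comparing values:
  Amir: 18.45
  Karen: 478.36
  Sam: 61.28
  Chen: 241.55
Maximum: Karen (478.36)

ANSWER: Karen


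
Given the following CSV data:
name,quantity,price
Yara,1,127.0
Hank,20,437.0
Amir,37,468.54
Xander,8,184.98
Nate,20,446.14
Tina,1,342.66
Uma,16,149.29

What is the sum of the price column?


Values in 'price' column:
  Row 1: 127.0
  Row 2: 437.0
  Row 3: 468.54
  Row 4: 184.98
  Row 5: 446.14
  Row 6: 342.66
  Row 7: 149.29
Sum = 127.0 + 437.0 + 468.54 + 184.98 + 446.14 + 342.66 + 149.29 = 2155.61

ANSWER: 2155.61


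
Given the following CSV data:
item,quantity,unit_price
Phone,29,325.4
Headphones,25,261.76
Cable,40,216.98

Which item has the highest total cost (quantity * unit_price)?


Computing row totals:
  Phone: 9436.6
  Headphones: 6544.0
  Cable: 8679.2
Maximum: Phone (9436.6)

ANSWER: Phone


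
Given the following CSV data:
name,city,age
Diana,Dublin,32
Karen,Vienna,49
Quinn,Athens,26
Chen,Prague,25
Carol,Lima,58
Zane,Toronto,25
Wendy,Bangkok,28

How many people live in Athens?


Scanning city column for 'Athens':
  Row 3: Quinn -> MATCH
Total matches: 1

ANSWER: 1


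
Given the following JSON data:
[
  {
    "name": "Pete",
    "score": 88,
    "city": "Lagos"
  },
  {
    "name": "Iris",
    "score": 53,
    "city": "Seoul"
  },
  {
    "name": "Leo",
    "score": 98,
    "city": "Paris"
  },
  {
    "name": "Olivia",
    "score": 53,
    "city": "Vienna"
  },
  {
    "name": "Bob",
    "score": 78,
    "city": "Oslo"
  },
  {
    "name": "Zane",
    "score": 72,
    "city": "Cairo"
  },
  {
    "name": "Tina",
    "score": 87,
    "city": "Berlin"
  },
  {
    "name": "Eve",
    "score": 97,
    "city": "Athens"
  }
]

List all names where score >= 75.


Filtering records where score >= 75:
  Pete (score=88) -> YES
  Iris (score=53) -> no
  Leo (score=98) -> YES
  Olivia (score=53) -> no
  Bob (score=78) -> YES
  Zane (score=72) -> no
  Tina (score=87) -> YES
  Eve (score=97) -> YES


ANSWER: Pete, Leo, Bob, Tina, Eve


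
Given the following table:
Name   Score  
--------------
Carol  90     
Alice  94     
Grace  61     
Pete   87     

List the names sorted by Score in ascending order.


Sorting by Score (ascending):
  Grace: 61
  Pete: 87
  Carol: 90
  Alice: 94


ANSWER: Grace, Pete, Carol, Alice


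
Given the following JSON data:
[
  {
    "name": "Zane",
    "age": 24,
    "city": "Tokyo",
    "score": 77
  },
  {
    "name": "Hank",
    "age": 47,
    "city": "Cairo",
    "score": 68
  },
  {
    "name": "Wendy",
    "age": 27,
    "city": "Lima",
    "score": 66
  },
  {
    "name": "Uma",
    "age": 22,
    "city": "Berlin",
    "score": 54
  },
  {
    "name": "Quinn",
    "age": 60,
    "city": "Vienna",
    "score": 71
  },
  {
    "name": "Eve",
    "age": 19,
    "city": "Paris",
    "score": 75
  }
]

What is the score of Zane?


Looking up record where name = Zane
Record index: 0
Field 'score' = 77

ANSWER: 77


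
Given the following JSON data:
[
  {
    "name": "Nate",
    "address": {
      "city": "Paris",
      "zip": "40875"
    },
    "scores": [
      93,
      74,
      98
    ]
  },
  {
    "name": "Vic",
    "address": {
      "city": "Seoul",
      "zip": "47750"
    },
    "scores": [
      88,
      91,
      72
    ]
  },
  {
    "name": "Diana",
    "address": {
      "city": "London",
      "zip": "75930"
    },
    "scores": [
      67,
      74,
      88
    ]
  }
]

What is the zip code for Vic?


Path: records[1].address.zip
Value: 47750

ANSWER: 47750


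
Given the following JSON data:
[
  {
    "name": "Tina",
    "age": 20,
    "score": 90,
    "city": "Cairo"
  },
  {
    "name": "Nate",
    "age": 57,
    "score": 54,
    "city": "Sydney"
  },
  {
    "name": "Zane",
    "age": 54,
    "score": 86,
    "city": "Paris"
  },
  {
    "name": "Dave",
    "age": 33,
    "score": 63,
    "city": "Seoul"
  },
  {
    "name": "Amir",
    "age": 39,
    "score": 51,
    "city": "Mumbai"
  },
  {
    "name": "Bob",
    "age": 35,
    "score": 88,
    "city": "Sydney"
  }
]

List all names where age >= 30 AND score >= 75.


Checking both conditions:
  Tina (age=20, score=90) -> no
  Nate (age=57, score=54) -> no
  Zane (age=54, score=86) -> YES
  Dave (age=33, score=63) -> no
  Amir (age=39, score=51) -> no
  Bob (age=35, score=88) -> YES


ANSWER: Zane, Bob


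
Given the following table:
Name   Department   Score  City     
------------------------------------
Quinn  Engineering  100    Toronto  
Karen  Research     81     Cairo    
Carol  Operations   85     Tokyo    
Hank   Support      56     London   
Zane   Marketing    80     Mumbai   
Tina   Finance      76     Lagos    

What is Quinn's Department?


Row 1: Quinn
Department = Engineering

ANSWER: Engineering


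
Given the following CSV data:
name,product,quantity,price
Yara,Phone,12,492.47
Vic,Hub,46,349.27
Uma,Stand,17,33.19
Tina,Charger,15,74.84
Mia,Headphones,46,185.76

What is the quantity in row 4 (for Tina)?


Row 4: Tina
Column 'quantity' = 15

ANSWER: 15


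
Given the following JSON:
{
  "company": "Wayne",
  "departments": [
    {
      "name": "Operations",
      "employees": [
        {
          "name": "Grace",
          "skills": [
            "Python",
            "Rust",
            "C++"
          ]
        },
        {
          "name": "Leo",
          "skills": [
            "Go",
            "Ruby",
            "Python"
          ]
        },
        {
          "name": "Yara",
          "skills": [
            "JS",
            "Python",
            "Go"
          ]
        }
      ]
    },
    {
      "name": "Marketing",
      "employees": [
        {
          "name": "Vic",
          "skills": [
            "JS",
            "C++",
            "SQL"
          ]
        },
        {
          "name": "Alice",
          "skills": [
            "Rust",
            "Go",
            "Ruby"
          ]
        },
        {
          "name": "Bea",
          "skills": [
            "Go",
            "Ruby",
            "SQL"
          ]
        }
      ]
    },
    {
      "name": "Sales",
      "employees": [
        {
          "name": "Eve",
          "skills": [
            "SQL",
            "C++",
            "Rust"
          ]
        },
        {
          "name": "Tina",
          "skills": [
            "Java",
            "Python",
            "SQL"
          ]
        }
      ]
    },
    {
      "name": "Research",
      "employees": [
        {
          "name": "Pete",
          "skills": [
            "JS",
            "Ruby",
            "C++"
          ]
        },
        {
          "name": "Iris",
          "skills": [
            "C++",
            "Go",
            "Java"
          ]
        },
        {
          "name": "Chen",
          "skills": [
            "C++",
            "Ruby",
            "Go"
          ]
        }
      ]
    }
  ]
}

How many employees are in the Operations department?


Path: departments[0].employees
Count: 3

ANSWER: 3


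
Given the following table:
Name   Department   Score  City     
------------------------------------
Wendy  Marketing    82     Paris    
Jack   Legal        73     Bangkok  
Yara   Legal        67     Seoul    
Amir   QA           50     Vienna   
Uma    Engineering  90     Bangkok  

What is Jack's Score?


Row 2: Jack
Score = 73

ANSWER: 73


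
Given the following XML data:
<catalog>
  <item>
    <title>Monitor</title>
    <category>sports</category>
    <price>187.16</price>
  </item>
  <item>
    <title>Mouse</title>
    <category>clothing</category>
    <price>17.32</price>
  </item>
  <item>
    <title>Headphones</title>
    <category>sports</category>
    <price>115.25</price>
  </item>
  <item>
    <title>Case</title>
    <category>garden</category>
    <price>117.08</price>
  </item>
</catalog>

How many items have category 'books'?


Scanning <item> elements for <category>books</category>:
Count: 0

ANSWER: 0


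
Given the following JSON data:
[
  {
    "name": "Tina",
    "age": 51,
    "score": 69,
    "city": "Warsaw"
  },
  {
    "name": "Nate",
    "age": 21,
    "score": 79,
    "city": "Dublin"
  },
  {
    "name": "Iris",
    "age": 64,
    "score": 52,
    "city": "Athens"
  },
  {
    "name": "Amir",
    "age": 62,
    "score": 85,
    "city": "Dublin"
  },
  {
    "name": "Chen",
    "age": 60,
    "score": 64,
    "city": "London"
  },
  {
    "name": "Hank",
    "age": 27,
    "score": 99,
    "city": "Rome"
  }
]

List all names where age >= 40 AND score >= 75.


Checking both conditions:
  Tina (age=51, score=69) -> no
  Nate (age=21, score=79) -> no
  Iris (age=64, score=52) -> no
  Amir (age=62, score=85) -> YES
  Chen (age=60, score=64) -> no
  Hank (age=27, score=99) -> no


ANSWER: Amir


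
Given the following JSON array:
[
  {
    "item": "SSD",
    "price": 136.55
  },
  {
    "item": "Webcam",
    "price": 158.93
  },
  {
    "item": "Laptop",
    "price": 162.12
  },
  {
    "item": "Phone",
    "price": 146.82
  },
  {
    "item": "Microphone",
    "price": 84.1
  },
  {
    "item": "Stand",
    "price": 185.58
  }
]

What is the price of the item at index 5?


Array index 5 -> Stand
price = 185.58

ANSWER: 185.58


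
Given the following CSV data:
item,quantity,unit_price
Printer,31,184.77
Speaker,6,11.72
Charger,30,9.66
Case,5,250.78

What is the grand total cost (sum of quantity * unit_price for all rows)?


Computing row totals:
  Printer: 31 * 184.77 = 5727.87
  Speaker: 6 * 11.72 = 70.32
  Charger: 30 * 9.66 = 289.8
  Case: 5 * 250.78 = 1253.9
Grand total = 5727.87 + 70.32 + 289.8 + 1253.9 = 7341.89

ANSWER: 7341.89


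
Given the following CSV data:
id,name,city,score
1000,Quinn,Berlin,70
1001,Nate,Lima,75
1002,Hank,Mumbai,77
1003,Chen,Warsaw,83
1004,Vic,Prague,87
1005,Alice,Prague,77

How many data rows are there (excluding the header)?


Counting rows (excluding header):
Header: id,name,city,score
Data rows: 6

ANSWER: 6


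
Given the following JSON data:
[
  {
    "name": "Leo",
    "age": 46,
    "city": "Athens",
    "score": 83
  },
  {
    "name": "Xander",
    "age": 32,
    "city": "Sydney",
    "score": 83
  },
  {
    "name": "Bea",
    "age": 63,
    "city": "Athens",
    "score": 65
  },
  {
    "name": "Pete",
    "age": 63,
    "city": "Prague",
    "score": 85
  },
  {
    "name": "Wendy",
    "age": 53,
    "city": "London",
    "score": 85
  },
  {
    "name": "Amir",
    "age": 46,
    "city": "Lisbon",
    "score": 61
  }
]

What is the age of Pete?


Looking up record where name = Pete
Record index: 3
Field 'age' = 63

ANSWER: 63


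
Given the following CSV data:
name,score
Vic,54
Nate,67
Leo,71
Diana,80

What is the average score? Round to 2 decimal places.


Scores: 54, 67, 71, 80
Sum = 272
Count = 4
Average = 272 / 4 = 68.00

ANSWER: 68.00


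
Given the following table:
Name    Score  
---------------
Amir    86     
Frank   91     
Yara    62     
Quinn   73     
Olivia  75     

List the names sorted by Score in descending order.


Sorting by Score (descending):
  Frank: 91
  Amir: 86
  Olivia: 75
  Quinn: 73
  Yara: 62


ANSWER: Frank, Amir, Olivia, Quinn, Yara


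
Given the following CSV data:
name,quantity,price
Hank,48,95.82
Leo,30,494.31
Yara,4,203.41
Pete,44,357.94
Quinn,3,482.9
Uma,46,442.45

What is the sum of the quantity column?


Values in 'quantity' column:
  Row 1: 48
  Row 2: 30
  Row 3: 4
  Row 4: 44
  Row 5: 3
  Row 6: 46
Sum = 48 + 30 + 4 + 44 + 3 + 46 = 175

ANSWER: 175


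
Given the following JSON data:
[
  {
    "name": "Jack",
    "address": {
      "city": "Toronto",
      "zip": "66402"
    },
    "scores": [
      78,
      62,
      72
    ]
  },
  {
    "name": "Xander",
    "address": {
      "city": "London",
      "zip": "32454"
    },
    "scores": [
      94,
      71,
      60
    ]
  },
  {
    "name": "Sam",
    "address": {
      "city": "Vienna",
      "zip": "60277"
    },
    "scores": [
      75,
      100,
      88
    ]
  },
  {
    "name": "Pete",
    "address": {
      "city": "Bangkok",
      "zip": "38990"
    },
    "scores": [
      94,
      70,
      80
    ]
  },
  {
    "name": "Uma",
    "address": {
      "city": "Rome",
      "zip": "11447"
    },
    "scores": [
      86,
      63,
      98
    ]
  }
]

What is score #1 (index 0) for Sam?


Path: records[2].scores[0]
Value: 75

ANSWER: 75


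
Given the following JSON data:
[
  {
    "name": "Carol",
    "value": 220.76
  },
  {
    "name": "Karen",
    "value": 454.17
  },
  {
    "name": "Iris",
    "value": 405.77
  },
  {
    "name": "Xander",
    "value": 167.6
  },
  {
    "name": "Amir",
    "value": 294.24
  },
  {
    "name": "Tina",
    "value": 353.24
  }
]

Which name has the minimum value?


Comparing values:
  Carol: 220.76
  Karen: 454.17
  Iris: 405.77
  Xander: 167.6
  Amir: 294.24
  Tina: 353.24
Minimum: Xander (167.6)

ANSWER: Xander


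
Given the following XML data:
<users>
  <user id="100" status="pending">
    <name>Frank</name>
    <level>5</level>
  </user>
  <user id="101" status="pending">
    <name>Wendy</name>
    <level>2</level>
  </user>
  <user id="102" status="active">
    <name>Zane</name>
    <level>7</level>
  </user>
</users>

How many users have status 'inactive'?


Counting users with status='inactive':
Count: 0

ANSWER: 0


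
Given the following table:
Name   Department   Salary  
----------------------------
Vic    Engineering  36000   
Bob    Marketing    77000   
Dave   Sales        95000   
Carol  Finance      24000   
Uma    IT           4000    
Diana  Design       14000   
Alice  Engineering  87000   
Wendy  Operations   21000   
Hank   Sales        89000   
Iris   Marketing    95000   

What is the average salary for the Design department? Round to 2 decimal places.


Design department members:
  Diana: 14000
Sum = 14000
Count = 1
Average = 14000 / 1 = 14000.00

ANSWER: 14000.00


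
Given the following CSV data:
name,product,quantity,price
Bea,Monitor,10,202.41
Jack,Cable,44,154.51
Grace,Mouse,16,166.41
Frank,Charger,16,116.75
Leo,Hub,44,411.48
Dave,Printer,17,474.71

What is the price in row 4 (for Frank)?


Row 4: Frank
Column 'price' = 116.75

ANSWER: 116.75


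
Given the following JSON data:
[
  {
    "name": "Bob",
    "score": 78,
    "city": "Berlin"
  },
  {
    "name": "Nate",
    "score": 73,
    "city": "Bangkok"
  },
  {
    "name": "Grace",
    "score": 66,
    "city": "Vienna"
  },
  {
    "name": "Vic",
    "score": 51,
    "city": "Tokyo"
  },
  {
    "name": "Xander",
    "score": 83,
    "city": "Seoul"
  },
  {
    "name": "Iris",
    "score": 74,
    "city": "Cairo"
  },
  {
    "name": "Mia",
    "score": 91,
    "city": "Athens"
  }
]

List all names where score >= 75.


Filtering records where score >= 75:
  Bob (score=78) -> YES
  Nate (score=73) -> no
  Grace (score=66) -> no
  Vic (score=51) -> no
  Xander (score=83) -> YES
  Iris (score=74) -> no
  Mia (score=91) -> YES


ANSWER: Bob, Xander, Mia


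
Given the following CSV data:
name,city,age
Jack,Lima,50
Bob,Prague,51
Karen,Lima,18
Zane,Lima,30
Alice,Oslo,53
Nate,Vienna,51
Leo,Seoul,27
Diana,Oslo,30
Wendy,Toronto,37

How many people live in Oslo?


Scanning city column for 'Oslo':
  Row 5: Alice -> MATCH
  Row 8: Diana -> MATCH
Total matches: 2

ANSWER: 2


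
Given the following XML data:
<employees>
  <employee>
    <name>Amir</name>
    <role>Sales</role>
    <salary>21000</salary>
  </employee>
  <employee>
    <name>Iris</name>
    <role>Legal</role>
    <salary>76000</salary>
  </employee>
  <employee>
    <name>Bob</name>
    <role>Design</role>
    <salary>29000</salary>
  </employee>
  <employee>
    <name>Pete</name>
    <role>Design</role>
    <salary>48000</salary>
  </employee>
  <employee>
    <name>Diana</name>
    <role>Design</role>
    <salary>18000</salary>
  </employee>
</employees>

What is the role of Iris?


Searching for <employee> with <name>Iris</name>
Found at position 2
<role>Legal</role>

ANSWER: Legal


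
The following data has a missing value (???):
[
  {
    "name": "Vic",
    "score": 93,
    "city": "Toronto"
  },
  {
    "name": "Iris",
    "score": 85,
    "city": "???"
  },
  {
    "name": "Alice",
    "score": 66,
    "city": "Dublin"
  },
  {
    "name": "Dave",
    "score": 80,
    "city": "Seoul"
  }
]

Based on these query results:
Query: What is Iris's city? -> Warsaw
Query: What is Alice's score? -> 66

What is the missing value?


The missing value is Iris's city
From query: Iris's city = Warsaw

ANSWER: Warsaw


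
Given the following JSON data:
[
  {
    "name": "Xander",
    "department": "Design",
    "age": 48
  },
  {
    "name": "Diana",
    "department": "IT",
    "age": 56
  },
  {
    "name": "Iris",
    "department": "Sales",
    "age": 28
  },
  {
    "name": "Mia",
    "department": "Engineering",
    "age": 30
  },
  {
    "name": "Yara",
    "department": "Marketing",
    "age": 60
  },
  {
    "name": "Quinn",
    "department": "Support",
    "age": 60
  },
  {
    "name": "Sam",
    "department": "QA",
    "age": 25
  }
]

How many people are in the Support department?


Scanning records for department = Support
  Record 5: Quinn
Count: 1

ANSWER: 1


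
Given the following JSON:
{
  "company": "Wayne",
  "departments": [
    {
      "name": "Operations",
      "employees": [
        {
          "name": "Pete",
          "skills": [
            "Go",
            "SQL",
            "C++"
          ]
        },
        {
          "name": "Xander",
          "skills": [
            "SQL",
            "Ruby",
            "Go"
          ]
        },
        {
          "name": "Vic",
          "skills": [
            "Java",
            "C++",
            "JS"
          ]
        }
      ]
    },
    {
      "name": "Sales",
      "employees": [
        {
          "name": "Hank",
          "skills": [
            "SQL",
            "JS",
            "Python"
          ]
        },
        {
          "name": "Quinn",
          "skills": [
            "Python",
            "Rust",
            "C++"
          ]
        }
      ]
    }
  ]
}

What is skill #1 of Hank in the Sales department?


Path: departments[1].employees[0].skills[0]
Value: SQL

ANSWER: SQL


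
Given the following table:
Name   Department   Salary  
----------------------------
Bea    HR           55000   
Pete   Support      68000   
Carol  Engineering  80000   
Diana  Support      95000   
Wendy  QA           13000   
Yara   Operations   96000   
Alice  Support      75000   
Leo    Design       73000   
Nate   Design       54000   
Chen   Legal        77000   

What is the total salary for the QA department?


QA department members:
  Wendy: 13000
Total = 13000 = 13000

ANSWER: 13000


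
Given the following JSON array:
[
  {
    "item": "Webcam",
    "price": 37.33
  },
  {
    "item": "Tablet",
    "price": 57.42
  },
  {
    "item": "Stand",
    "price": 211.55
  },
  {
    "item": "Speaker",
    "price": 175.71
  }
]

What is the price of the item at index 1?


Array index 1 -> Tablet
price = 57.42

ANSWER: 57.42


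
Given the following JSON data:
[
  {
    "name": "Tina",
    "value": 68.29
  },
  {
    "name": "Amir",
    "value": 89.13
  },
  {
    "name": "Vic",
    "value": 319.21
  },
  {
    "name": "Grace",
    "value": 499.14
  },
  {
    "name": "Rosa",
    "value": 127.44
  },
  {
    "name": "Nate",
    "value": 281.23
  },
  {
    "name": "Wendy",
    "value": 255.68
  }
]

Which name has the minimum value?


Comparing values:
  Tina: 68.29
  Amir: 89.13
  Vic: 319.21
  Grace: 499.14
  Rosa: 127.44
  Nate: 281.23
  Wendy: 255.68
Minimum: Tina (68.29)

ANSWER: Tina


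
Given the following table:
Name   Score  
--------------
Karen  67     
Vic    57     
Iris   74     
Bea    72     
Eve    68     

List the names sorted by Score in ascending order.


Sorting by Score (ascending):
  Vic: 57
  Karen: 67
  Eve: 68
  Bea: 72
  Iris: 74


ANSWER: Vic, Karen, Eve, Bea, Iris


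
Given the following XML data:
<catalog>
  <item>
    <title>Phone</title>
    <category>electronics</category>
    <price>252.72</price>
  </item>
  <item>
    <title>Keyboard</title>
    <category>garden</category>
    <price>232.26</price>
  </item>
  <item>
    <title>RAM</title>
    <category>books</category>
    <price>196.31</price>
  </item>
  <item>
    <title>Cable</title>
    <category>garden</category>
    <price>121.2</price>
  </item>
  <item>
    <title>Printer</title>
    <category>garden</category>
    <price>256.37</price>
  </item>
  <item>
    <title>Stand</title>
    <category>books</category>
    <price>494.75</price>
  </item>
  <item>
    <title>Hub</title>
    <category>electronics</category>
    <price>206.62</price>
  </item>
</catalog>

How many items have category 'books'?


Scanning <item> elements for <category>books</category>:
  Item 3: RAM -> MATCH
  Item 6: Stand -> MATCH
Count: 2

ANSWER: 2


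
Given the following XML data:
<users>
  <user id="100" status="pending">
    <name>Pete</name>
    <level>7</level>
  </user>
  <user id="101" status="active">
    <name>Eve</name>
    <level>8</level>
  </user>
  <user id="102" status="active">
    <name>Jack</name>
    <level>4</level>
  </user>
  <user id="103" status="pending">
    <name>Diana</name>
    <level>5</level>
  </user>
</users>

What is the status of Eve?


Finding user with name = Eve
user id="101" status="active"

ANSWER: active


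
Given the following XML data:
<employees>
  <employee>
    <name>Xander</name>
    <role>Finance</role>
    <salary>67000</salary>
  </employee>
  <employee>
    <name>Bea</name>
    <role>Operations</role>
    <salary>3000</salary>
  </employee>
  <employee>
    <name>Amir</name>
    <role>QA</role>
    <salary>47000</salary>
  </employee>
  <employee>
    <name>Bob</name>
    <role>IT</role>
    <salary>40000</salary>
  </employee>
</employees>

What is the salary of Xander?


Searching for <employee> with <name>Xander</name>
Found at position 1
<salary>67000</salary>

ANSWER: 67000


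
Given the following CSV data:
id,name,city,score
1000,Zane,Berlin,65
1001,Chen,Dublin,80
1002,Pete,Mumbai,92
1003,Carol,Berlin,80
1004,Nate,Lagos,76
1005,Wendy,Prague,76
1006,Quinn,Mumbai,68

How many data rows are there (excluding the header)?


Counting rows (excluding header):
Header: id,name,city,score
Data rows: 7

ANSWER: 7


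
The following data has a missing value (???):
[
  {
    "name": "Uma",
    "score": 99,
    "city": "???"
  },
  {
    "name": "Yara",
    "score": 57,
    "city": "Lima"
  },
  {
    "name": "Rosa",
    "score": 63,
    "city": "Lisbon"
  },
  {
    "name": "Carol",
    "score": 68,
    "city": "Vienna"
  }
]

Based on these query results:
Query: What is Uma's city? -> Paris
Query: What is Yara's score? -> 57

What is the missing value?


The missing value is Uma's city
From query: Uma's city = Paris

ANSWER: Paris


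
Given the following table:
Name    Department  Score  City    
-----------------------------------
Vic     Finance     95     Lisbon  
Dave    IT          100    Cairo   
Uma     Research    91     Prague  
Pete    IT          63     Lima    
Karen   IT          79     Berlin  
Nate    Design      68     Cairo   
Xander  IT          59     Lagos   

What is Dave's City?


Row 2: Dave
City = Cairo

ANSWER: Cairo


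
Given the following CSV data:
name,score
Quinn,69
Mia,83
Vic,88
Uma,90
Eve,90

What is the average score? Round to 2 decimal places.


Scores: 69, 83, 88, 90, 90
Sum = 420
Count = 5
Average = 420 / 5 = 84.00

ANSWER: 84.00


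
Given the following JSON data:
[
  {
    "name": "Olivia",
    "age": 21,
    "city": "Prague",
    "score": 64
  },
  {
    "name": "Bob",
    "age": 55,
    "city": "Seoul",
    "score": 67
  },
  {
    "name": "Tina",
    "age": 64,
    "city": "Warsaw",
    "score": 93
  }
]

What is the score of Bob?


Looking up record where name = Bob
Record index: 1
Field 'score' = 67

ANSWER: 67


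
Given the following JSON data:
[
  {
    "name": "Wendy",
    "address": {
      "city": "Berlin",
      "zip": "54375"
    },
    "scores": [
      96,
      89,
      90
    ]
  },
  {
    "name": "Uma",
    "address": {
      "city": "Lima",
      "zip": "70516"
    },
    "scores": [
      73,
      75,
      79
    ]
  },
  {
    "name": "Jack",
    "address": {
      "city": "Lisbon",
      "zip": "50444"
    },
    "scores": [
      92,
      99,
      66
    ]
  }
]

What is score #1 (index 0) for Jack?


Path: records[2].scores[0]
Value: 92

ANSWER: 92
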